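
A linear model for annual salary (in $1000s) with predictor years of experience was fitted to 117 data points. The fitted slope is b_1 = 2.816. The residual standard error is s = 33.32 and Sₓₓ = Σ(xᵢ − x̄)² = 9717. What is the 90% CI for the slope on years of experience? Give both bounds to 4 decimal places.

(2.2555, 3.3765)

SE(b_1) = s/√Sₓₓ = 33.32/√9717 = 0.338017.
df = n − 2 = 115.
t* = t_{0.05, 115} = 1.658212.
Margin = t* × SE = 1.658212 × 0.338017 = 0.560504.
CI: 2.816 ± 0.560504 → (2.2555, 3.3765).
With 90% confidence, each one-unit increase in years of experience is associated with a change of between 2.2555 and 3.3765 $1000s in annual salary.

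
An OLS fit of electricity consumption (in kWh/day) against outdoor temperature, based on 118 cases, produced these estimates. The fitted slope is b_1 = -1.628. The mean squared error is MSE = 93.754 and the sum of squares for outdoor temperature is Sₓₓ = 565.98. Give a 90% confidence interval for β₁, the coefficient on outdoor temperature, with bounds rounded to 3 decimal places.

(-2.303, -0.953)

SE(b_1) = √(MSE/Sₓₓ) = √(93.754/565.98) = 0.407.
df = n − 2 = 116.
t* = t_{0.05, 116} = 1.658096.
Margin = t* × SE = 1.658096 × 0.407 = 0.67484.
CI: -1.628 ± 0.67484 → (-2.303, -0.953).
With 90% confidence, each one-unit increase in outdoor temperature is associated with a change of between -2.303 and -0.953 kWh/day in electricity consumption.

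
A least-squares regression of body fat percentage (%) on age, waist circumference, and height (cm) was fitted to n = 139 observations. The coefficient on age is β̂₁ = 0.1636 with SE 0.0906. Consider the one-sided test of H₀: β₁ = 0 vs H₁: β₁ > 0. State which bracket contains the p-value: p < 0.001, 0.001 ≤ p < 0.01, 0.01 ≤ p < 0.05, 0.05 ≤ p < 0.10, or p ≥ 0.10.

0.01 ≤ p < 0.05

t = 0.1636 / 0.0906 = 1.806.
df = n − k − 1 = 139 − 3 − 1 = 135.
One-sided p = P(T_{135} > t) ≈ 0.0366.
So 0.01 ≤ p < 0.05.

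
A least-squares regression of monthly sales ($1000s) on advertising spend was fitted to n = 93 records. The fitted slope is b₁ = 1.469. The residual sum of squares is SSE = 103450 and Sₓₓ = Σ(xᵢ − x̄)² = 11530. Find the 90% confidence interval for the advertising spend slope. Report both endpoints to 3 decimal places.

(0.947, 1.991)

MSE = SSE/(n − 2) = 103450/91 = 1136.81.
SE(b₁) = √(MSE/Sₓₓ) = √(1136.81/11530) = 0.314.
df = n − 2 = 91.
t* = t_{0.05, 91} = 1.661771.
Margin = t* × SE = 1.661771 × 0.314 = 0.52180.
CI: 1.469 ± 0.52180 → (0.947, 1.991).
With 90% confidence, each one-unit increase in advertising spend is associated with a change of between 0.947 and 1.991 $1000s in monthly sales.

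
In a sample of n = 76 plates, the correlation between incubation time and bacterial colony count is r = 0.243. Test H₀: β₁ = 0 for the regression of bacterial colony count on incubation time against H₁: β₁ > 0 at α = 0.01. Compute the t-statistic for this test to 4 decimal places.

t = 2.1550

t = r·√(n − 2)/√(1 − r²) = 0.243·√74/√0.940951 = 2.1550.
df = n − 2 = 74.
One-sided p ≈ 0.0172, which is ≥ 0.01, so fail to reject H₀.
The data do not give significant evidence of a linear association between incubation time and bacterial colony count.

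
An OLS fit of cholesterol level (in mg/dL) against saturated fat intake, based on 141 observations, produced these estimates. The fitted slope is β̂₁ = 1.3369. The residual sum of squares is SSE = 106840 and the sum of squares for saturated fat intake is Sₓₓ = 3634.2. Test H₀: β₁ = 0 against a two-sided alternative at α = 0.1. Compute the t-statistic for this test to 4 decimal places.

t = 2.9070

MSE = SSE/(n − 2) = 106840/139 = 768.633.
SE(β̂₁) = √(MSE/Sₓₓ) = √(768.633/3634.2) = 0.459891.
t = 1.3369 / 0.459891 = 2.9070.
df = n − 2 = 139.
Two-sided p ≈ 0.0042, which is < 0.1, so reject H₀.
There is evidence that saturated fat intake is associated with cholesterol level.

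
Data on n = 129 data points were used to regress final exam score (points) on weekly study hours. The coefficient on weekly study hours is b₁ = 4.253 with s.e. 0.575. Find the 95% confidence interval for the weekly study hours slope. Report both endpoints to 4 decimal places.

(3.1152, 5.3908)

df = n − 2 = 129 − 2 = 127.
t* = t_{0.025, 127} = 1.97882.
Margin = t* × SE = 1.97882 × 0.575 = 1.137821.
CI: 4.253 ± 1.137821 → (3.1152, 5.3908).
With 95% confidence, each one-unit increase in weekly study hours is associated with a change of between 3.1152 and 5.3908 points in final exam score.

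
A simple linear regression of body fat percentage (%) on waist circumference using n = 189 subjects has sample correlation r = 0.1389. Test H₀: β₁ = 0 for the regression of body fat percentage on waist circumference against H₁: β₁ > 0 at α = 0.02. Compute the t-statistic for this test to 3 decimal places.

t = r·√(n − 2)/√(1 − r²) = 0.1389·√187/√0.980707 = 1.918.
df = n − 2 = 187.
One-sided p ≈ 0.0283, which is ≥ 0.02, so fail to reject H₀.
The data do not give significant evidence of a linear association between waist circumference and body fat percentage.

t = 1.918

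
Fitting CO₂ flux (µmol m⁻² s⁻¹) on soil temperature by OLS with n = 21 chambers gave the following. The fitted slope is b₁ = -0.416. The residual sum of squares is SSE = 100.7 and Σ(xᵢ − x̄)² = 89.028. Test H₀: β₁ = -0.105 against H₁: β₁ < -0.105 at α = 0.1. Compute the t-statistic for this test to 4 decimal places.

MSE = SSE/(n − 2) = 100.7/19 = 5.3.
SE(b₁) = √(MSE/Sₓₓ) = √(5.3/89.028) = 0.243991.
t = (-0.416 − (-0.105)) / 0.243991 = -1.2746.
df = n − 2 = 19.
One-sided p ≈ 0.1089, which is ≥ 0.1, so fail to reject H₀.
The data do not give significant evidence that the true slope on soil temperature is below -0.105 µmol m⁻² s⁻¹ per unit.

t = -1.2746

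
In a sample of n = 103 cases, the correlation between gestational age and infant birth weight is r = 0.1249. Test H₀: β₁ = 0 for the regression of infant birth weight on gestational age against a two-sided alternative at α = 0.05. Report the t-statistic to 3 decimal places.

t = r·√(n − 2)/√(1 − r²) = 0.1249·√101/√0.9844 = 1.265.
df = n − 2 = 101.
Two-sided p ≈ 0.2087, which is ≥ 0.05, so fail to reject H₀.
The data do not give significant evidence of a linear association between gestational age and infant birth weight.

t = 1.265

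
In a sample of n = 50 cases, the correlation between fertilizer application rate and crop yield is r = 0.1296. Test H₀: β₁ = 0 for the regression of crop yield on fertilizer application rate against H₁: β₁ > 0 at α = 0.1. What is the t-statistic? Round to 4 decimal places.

t = r·√(n − 2)/√(1 − r²) = 0.1296·√48/√0.983204 = 0.9055.
df = n − 2 = 48.
One-sided p ≈ 0.1849, which is ≥ 0.1, so fail to reject H₀.
The data do not give significant evidence of a linear association between fertilizer application rate and crop yield.

t = 0.9055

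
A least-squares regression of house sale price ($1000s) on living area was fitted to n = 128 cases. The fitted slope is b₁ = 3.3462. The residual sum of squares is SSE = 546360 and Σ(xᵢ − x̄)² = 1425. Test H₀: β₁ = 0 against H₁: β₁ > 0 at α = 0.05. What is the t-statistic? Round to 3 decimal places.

MSE = SSE/(n − 2) = 546360/126 = 4336.19.
SE(b₁) = √(MSE/Sₓₓ) = √(4336.19/1425) = 1.7444.
t = 3.3462 / 1.7444 = 1.918.
df = n − 2 = 126.
One-sided p ≈ 0.0287, which is < 0.05, so reject H₀.
There is evidence that the true slope on living area is positive.

t = 1.918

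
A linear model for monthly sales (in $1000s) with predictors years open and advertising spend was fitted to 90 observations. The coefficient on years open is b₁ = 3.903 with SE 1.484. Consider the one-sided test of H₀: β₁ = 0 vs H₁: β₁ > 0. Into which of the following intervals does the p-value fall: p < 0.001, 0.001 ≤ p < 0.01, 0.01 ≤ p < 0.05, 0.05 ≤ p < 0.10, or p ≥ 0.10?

t = 3.903 / 1.484 = 2.630.
df = n − k − 1 = 90 − 2 − 1 = 87.
One-sided p = P(T_{87} > t) ≈ 0.0050.
So 0.001 ≤ p < 0.01.

0.001 ≤ p < 0.01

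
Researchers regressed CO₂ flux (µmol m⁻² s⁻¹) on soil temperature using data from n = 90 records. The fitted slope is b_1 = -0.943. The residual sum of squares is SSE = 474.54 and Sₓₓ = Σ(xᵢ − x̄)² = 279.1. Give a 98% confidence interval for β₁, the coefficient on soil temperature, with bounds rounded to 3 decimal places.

MSE = SSE/(n − 2) = 474.54/88 = 5.3925.
SE(b_1) = √(MSE/Sₓₓ) = √(5.3925/279.1) = 0.139.
df = n − 2 = 88.
t* = t_{0.01, 88} = 2.369472.
Margin = t* × SE = 2.369472 × 0.139 = 0.32936.
CI: -0.943 ± 0.32936 → (-1.272, -0.614).
With 98% confidence, each one-unit increase in soil temperature is associated with a change of between -1.272 and -0.614 µmol m⁻² s⁻¹ in CO₂ flux.

(-1.272, -0.614)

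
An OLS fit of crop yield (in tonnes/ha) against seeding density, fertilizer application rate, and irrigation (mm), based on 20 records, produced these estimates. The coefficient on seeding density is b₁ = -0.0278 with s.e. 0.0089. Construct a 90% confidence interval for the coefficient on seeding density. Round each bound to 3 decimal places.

df = n − k − 1 = 20 − 3 − 1 = 16.
t* = t_{0.05, 16} = 1.745884.
Margin = t* × SE = 1.745884 × 0.0089 = 0.01554.
CI: -0.0278 ± 0.01554 → (-0.043, -0.012).
With 90% confidence, each one-unit increase in seeding density is associated with a change of between -0.043 and -0.012 tonnes/ha in crop yield, holding the other predictors fixed.

(-0.043, -0.012)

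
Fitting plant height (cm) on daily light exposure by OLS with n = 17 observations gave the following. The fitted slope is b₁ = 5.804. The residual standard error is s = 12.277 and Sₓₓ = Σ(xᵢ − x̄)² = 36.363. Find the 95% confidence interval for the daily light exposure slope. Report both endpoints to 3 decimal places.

(1.465, 10.143)

SE(b₁) = s/√Sₓₓ = 12.277/√36.363 = 2.03593.
df = n − 2 = 15.
t* = t_{0.025, 15} = 2.13145.
Margin = t* × SE = 2.13145 × 2.03593 = 4.33948.
CI: 5.804 ± 4.33948 → (1.465, 10.143).
With 95% confidence, each one-unit increase in daily light exposure is associated with a change of between 1.465 and 10.143 cm in plant height.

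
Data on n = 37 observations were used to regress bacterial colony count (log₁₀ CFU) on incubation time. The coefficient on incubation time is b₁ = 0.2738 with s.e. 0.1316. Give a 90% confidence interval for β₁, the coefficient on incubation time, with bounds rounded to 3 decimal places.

df = n − 2 = 37 − 2 = 35.
t* = t_{0.05, 35} = 1.689572.
Margin = t* × SE = 1.689572 × 0.1316 = 0.22235.
CI: 0.2738 ± 0.22235 → (0.051, 0.496).
With 90% confidence, each one-unit increase in incubation time is associated with a change of between 0.051 and 0.496 log₁₀ CFU in bacterial colony count.

(0.051, 0.496)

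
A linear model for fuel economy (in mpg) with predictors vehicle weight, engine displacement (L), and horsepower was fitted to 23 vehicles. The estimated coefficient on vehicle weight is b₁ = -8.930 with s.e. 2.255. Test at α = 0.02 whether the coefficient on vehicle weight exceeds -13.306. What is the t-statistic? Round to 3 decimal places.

H₀: β₁ = -13.306 vs H₁: β₁ > -13.306.
t = (b₁ − β₁⁰)/SE = (-8.930 − (-13.306)) / 2.255 = 1.941.
df = n − k − 1 = 23 − 3 − 1 = 19.
One-sided p ≈ 0.0336, which is ≥ 0.02, so fail to reject H₀.
The data do not give significant evidence that the true slope on vehicle weight exceeds -13.306 mpg per unit, holding the other predictors fixed.

t = 1.941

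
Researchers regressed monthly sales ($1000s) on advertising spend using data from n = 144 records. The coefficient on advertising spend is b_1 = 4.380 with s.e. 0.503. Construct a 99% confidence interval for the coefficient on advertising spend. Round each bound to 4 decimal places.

(3.0667, 5.6933)

df = n − 2 = 144 − 2 = 142.
t* = t_{0.005, 142} = 2.610895.
Margin = t* × SE = 2.610895 × 0.503 = 1.313280.
CI: 4.380 ± 1.313280 → (3.0667, 5.6933).
With 99% confidence, each one-unit increase in advertising spend is associated with a change of between 3.0667 and 5.6933 $1000s in monthly sales.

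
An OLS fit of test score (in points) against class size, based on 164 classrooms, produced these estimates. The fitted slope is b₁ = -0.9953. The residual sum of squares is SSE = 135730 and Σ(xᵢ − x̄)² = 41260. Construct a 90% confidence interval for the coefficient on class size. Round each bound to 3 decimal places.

MSE = SSE/(n − 2) = 135730/162 = 837.84.
SE(b₁) = √(MSE/Sₓₓ) = √(837.84/41260) = 0.1425.
df = n − 2 = 162.
t* = t_{0.05, 162} = 1.654314.
Margin = t* × SE = 1.654314 × 0.1425 = 0.23574.
CI: -0.9953 ± 0.23574 → (-1.231, -0.760).
With 90% confidence, each one-unit increase in class size is associated with a change of between -1.231 and -0.760 points in test score.

(-1.231, -0.760)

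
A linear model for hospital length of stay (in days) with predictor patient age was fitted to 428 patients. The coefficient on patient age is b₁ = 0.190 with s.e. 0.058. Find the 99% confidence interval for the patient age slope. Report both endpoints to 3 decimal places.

(0.040, 0.340)

df = n − 2 = 428 − 2 = 426.
t* = t_{0.005, 426} = 2.587419.
Margin = t* × SE = 2.587419 × 0.058 = 0.15007.
CI: 0.190 ± 0.15007 → (0.040, 0.340).
With 99% confidence, each one-unit increase in patient age is associated with a change of between 0.040 and 0.340 days in hospital length of stay.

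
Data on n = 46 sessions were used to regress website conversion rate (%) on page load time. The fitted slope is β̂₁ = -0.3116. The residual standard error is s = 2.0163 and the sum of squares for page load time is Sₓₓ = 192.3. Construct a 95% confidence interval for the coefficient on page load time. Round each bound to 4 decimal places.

(-0.6046, -0.0186)

SE(β̂₁) = s/√Sₓₓ = 2.0163/√192.3 = 0.1454.
df = n − 2 = 44.
t* = t_{0.025, 44} = 2.015368.
Margin = t* × SE = 2.015368 × 0.1454 = 0.293035.
CI: -0.3116 ± 0.293035 → (-0.6046, -0.0186).
With 95% confidence, each one-unit increase in page load time is associated with a change of between -0.6046 and -0.0186 % in website conversion rate.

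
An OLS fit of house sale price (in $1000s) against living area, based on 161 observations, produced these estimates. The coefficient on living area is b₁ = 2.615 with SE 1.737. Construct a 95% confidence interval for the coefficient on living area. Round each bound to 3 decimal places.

df = n − 2 = 161 − 2 = 159.
t* = t_{0.025, 159} = 1.974996.
Margin = t* × SE = 1.974996 × 1.737 = 3.43057.
CI: 2.615 ± 3.43057 → (-0.816, 6.046).
With 95% confidence, each one-unit increase in living area is associated with a change of between -0.816 and 6.046 $1000s in house sale price.

(-0.816, 6.046)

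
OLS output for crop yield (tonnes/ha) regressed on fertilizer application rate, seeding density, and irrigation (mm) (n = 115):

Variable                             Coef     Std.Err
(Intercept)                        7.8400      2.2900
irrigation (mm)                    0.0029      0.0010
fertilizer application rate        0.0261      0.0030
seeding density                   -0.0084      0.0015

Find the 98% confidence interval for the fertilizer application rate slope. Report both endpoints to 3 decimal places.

Read off: b = 0.0261, SE = 0.0030 for fertilizer application rate.
df = n − k − 1 = 115 − 3 − 1 = 111.
t* = t_{0.01, 111} = 2.360412.
Margin = t* × SE = 2.360412 × 0.0030 = 0.00708.
CI: 0.0261 ± 0.00708 → (0.019, 0.033).

(0.019, 0.033)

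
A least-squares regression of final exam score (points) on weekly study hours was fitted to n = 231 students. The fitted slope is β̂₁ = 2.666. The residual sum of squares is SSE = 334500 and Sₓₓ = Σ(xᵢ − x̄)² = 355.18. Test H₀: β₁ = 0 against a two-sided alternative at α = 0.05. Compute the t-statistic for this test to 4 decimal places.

MSE = SSE/(n − 2) = 334500/229 = 1460.7.
SE(β̂₁) = √(MSE/Sₓₓ) = √(1460.7/355.18) = 2.02794.
t = 2.666 / 2.02794 = 1.3146.
df = n − 2 = 229.
Two-sided p ≈ 0.1899, which is ≥ 0.05, so fail to reject H₀.
The data do not give significant evidence of an association between weekly study hours and final exam score.

t = 1.3146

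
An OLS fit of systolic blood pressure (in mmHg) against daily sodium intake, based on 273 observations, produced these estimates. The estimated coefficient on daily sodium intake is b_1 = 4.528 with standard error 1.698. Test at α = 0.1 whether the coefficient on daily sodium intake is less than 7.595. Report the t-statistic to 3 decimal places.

H₀: β₁ = 7.595 vs H₁: β₁ < 7.595.
t = (b_1 − β₁⁰)/SE = (4.528 − 7.595) / 1.698 = -1.806.
df = n − 2 = 273 − 2 = 271.
One-sided p ≈ 0.0360, which is < 0.1, so reject H₀.
There is evidence that the true slope on daily sodium intake is below 7.595 mmHg per unit.

t = -1.806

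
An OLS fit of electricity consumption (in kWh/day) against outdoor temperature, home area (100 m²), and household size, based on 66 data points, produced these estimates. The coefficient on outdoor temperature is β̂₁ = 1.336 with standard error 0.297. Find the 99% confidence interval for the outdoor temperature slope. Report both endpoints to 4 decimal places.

df = n − k − 1 = 66 − 3 − 1 = 62.
t* = t_{0.005, 62} = 2.657479.
Margin = t* × SE = 2.657479 × 0.297 = 0.789271.
CI: 1.336 ± 0.789271 → (0.5467, 2.1253).
With 99% confidence, each one-unit increase in outdoor temperature is associated with a change of between 0.5467 and 2.1253 kWh/day in electricity consumption, holding the other predictors fixed.

(0.5467, 2.1253)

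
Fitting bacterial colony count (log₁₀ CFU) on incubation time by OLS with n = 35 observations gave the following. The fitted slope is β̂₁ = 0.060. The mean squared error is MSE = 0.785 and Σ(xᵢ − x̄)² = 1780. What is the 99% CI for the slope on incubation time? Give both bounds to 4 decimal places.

SE(β̂₁) = √(MSE/Sₓₓ) = √(0.785/1780) = 0.0210003.
df = n − 2 = 33.
t* = t_{0.005, 33} = 2.733277.
Margin = t* × SE = 2.733277 × 0.0210003 = 0.057400.
CI: 0.060 ± 0.057400 → (0.0026, 0.1174).
With 99% confidence, each one-unit increase in incubation time is associated with a change of between 0.0026 and 0.1174 log₁₀ CFU in bacterial colony count.

(0.0026, 0.1174)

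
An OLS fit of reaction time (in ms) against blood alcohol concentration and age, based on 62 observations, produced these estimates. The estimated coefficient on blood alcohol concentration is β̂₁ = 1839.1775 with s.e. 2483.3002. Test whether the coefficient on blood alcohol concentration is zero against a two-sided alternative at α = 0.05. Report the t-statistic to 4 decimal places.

t = 0.7406

H₀: β₁ = 0 vs H₁: β₁ ≠ 0.
t = (β̂₁ − β₁⁰)/SE = 1839.1775 / 2483.3002 = 0.7406.
df = n − k − 1 = 62 − 2 − 1 = 59.
Two-sided p ≈ 0.4619, which is ≥ 0.05, so fail to reject H₀.
The data do not give significant evidence of an association between blood alcohol concentration and reaction time, after adjusting for the other predictors.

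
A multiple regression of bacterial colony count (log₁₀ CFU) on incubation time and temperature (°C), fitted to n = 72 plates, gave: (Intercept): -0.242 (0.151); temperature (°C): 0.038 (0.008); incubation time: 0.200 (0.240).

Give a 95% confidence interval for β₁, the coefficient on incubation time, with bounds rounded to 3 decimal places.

(-0.279, 0.679)

Read off: b = 0.200, SE = 0.240 for incubation time.
df = n − k − 1 = 72 − 2 − 1 = 69.
t* = t_{0.025, 69} = 1.994945.
Margin = t* × SE = 1.994945 × 0.240 = 0.47879.
CI: 0.200 ± 0.47879 → (-0.279, 0.679).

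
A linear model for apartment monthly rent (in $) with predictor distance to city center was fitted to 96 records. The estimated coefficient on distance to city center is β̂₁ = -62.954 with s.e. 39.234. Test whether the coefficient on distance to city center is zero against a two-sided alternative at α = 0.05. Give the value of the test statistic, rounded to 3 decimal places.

t = -1.605

H₀: β₁ = 0 vs H₁: β₁ ≠ 0.
t = (β̂₁ − β₁⁰)/SE = -62.954 / 39.234 = -1.605.
df = n − 2 = 96 − 2 = 94.
Two-sided p ≈ 0.1119, which is ≥ 0.05, so fail to reject H₀.
The data do not give significant evidence of an association between distance to city center and apartment monthly rent.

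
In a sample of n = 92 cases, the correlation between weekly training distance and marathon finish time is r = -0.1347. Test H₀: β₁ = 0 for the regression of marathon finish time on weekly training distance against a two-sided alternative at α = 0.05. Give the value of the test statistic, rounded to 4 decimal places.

t = -1.2896

t = r·√(n − 2)/√(1 − r²) = -0.1347·√90/√0.981856 = -1.2896.
df = n − 2 = 90.
Two-sided p ≈ 0.2005, which is ≥ 0.05, so fail to reject H₀.
The data do not give significant evidence of a linear association between weekly training distance and marathon finish time.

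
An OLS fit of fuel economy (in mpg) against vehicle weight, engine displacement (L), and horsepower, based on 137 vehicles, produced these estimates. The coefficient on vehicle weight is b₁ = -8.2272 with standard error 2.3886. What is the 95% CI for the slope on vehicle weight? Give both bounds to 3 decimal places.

df = n − k − 1 = 137 − 3 − 1 = 133.
t* = t_{0.025, 133} = 1.977961.
Margin = t* × SE = 1.977961 × 2.3886 = 4.72456.
CI: -8.2272 ± 4.72456 → (-12.952, -3.503).
With 95% confidence, each one-unit increase in vehicle weight is associated with a change of between -12.952 and -3.503 mpg in fuel economy, holding the other predictors fixed.

(-12.952, -3.503)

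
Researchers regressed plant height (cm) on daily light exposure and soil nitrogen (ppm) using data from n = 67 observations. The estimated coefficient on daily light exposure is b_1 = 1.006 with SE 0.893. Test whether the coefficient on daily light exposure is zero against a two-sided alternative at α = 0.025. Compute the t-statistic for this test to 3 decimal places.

H₀: β₁ = 0 vs H₁: β₁ ≠ 0.
t = (b_1 − β₁⁰)/SE = 1.006 / 0.893 = 1.127.
df = n − k − 1 = 67 − 2 − 1 = 64.
Two-sided p ≈ 0.2641, which is ≥ 0.025, so fail to reject H₀.
The data do not give significant evidence of an association between daily light exposure and plant height, after adjusting for the other predictors.

t = 1.127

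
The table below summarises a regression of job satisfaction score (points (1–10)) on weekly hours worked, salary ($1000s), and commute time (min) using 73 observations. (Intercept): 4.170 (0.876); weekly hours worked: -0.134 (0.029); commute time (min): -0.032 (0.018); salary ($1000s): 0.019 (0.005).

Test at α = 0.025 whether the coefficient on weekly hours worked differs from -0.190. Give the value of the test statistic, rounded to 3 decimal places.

Read off: b = -0.134, SE = 0.029 for weekly hours worked.
H₀: β₁ = -0.190 vs H₁: β₁ ≠ -0.190.
t = (-0.134 − (-0.190)) / 0.029 = 1.931.
df = n − k − 1 = 73 − 3 − 1 = 69.
Two-sided p ≈ 0.0576, which is ≥ 0.025, so fail to reject H₀.
The data are consistent with a true slope of -0.190 points (1–10) per unit of weekly hours worked, holding the other predictors fixed.

t = 1.931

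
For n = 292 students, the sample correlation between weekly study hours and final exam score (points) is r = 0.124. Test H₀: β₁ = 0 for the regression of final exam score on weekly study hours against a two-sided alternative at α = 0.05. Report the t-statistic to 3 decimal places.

t = 2.128

t = r·√(n − 2)/√(1 − r²) = 0.124·√290/√0.984624 = 2.128.
df = n − 2 = 290.
Two-sided p ≈ 0.0342, which is < 0.05, so reject H₀.
There is evidence of a linear association between weekly study hours and final exam score.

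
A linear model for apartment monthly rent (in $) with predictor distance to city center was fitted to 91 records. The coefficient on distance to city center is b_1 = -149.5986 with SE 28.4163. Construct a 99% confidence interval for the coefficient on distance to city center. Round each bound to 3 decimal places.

(-224.396, -74.801)

df = n − 2 = 91 − 2 = 89.
t* = t_{0.005, 89} = 2.632204.
Margin = t* × SE = 2.632204 × 28.4163 = 74.79750.
CI: -149.5986 ± 74.79750 → (-224.396, -74.801).
With 99% confidence, each one-unit increase in distance to city center is associated with a change of between -224.396 and -74.801 $ in apartment monthly rent.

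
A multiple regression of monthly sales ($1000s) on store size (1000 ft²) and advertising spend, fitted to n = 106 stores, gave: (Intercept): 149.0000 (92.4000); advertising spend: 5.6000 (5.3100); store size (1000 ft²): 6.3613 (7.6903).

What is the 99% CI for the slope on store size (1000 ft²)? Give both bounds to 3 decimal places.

Read off: b = 6.3613, SE = 7.6903 for store size (1000 ft²).
df = n − k − 1 = 106 − 2 − 1 = 103.
t* = t_{0.005, 103} = 2.624407.
Margin = t* × SE = 2.624407 × 7.6903 = 20.18248.
CI: 6.3613 ± 20.18248 → (-13.821, 26.544).

(-13.821, 26.544)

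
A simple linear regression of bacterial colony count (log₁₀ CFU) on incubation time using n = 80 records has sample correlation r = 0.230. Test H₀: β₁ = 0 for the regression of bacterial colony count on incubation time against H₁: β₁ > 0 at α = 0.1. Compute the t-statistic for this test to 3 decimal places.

t = r·√(n − 2)/√(1 − r²) = 0.230·√78/√0.9471 = 2.087.
df = n − 2 = 78.
One-sided p ≈ 0.0201, which is < 0.1, so reject H₀.
There is evidence of a linear association between incubation time and bacterial colony count.

t = 2.087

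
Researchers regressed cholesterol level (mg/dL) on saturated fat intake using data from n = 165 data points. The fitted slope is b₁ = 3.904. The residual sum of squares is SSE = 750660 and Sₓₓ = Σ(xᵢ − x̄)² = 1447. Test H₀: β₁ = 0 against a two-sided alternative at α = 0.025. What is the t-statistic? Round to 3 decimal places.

MSE = SSE/(n − 2) = 750660/163 = 4605.28.
SE(b₁) = √(MSE/Sₓₓ) = √(4605.28/1447) = 1.78399.
t = 3.904 / 1.78399 = 2.188.
df = n − 2 = 163.
Two-sided p ≈ 0.0301, which is ≥ 0.025, so fail to reject H₀.
The data do not give significant evidence of an association between saturated fat intake and cholesterol level.

t = 2.188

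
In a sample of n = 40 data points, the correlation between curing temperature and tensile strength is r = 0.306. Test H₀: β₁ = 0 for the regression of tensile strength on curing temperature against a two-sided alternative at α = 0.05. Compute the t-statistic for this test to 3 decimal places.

t = r·√(n − 2)/√(1 − r²) = 0.306·√38/√0.906364 = 1.981.
df = n − 2 = 38.
Two-sided p ≈ 0.0548, which is ≥ 0.05, so fail to reject H₀.
The data do not give significant evidence of a linear association between curing temperature and tensile strength.

t = 1.981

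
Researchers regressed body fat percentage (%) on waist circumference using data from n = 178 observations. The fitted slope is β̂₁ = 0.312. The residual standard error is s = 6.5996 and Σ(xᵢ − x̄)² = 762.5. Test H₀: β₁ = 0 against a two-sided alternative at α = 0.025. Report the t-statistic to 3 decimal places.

SE(β̂₁) = s/√Sₓₓ = 6.5996/√762.5 = 0.239.
t = 0.312 / 0.239 = 1.305.
df = n − 2 = 176.
Two-sided p ≈ 0.1934, which is ≥ 0.025, so fail to reject H₀.
The data do not give significant evidence of an association between waist circumference and body fat percentage.

t = 1.305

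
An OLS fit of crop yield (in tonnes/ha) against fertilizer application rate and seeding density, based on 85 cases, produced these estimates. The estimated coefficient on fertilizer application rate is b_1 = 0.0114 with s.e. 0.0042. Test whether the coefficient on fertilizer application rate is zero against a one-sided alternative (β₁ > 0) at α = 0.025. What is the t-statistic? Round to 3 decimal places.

H₀: β₁ = 0 vs H₁: β₁ > 0.
t = (b_1 − β₁⁰)/SE = 0.0114 / 0.0042 = 2.714.
df = n − k − 1 = 85 − 2 − 1 = 82.
One-sided p ≈ 0.0040, which is < 0.025, so reject H₀.
There is evidence that the true slope on fertilizer application rate is positive, holding the other predictors fixed.

t = 2.714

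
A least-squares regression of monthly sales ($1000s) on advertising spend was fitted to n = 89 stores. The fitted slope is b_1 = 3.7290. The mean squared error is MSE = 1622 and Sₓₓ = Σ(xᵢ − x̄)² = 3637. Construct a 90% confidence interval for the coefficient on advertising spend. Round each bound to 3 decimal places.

SE(b_1) = √(MSE/Sₓₓ) = √(1622/3637) = 0.667811.
df = n − 2 = 87.
t* = t_{0.05, 87} = 1.662557.
Margin = t* × SE = 1.662557 × 0.667811 = 1.11027.
CI: 3.7290 ± 1.11027 → (2.619, 4.839).
With 90% confidence, each one-unit increase in advertising spend is associated with a change of between 2.619 and 4.839 $1000s in monthly sales.

(2.619, 4.839)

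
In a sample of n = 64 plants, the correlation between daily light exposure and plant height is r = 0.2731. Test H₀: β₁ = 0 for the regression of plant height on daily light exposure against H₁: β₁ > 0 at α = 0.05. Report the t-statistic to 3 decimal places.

t = 2.235

t = r·√(n − 2)/√(1 − r²) = 0.2731·√62/√0.925416 = 2.235.
df = n − 2 = 62.
One-sided p ≈ 0.0145, which is < 0.05, so reject H₀.
There is evidence of a linear association between daily light exposure and plant height.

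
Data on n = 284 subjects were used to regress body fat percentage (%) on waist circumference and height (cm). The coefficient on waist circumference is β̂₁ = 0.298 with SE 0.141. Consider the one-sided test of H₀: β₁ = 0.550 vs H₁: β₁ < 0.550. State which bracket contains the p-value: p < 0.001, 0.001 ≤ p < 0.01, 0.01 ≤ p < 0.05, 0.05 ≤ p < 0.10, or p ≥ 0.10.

0.01 ≤ p < 0.05

t = (0.298 − 0.550) / 0.141 = -1.787.
df = n − k − 1 = 284 − 2 − 1 = 281.
One-sided p = P(T_{281} < t) ≈ 0.0375.
So 0.01 ≤ p < 0.05.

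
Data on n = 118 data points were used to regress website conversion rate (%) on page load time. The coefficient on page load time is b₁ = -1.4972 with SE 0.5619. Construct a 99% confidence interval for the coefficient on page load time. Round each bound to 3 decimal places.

(-2.969, -0.026)

df = n − 2 = 118 − 2 = 116.
t* = t_{0.005, 116} = 2.618878.
Margin = t* × SE = 2.618878 × 0.5619 = 1.47155.
CI: -1.4972 ± 1.47155 → (-2.969, -0.026).
With 99% confidence, each one-unit increase in page load time is associated with a change of between -2.969 and -0.026 % in website conversion rate.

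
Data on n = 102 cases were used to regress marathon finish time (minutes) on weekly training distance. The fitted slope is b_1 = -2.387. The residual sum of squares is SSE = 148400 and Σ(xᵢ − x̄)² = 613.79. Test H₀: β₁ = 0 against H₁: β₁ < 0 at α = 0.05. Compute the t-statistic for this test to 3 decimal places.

t = -1.535

MSE = SSE/(n − 2) = 148400/100 = 1484.
SE(b_1) = √(MSE/Sₓₓ) = √(1484/613.79) = 1.55492.
t = -2.387 / 1.55492 = -1.535.
df = n − 2 = 100.
One-sided p ≈ 0.0640, which is ≥ 0.05, so fail to reject H₀.
The data do not give significant evidence that the true slope on weekly training distance is negative.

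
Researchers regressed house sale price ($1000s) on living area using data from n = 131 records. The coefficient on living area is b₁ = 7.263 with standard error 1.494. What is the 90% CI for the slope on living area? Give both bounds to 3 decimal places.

df = n − 2 = 131 − 2 = 129.
t* = t_{0.05, 129} = 1.656752.
Margin = t* × SE = 1.656752 × 1.494 = 2.47519.
CI: 7.263 ± 2.47519 → (4.788, 9.738).
With 90% confidence, each one-unit increase in living area is associated with a change of between 4.788 and 9.738 $1000s in house sale price.

(4.788, 9.738)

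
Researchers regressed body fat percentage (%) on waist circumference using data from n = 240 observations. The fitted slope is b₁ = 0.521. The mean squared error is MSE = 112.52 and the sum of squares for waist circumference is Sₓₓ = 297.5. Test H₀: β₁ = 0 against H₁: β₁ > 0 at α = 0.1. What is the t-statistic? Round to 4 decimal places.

SE(b₁) = √(MSE/Sₓₓ) = √(112.52/297.5) = 0.614995.
t = 0.521 / 0.614995 = 0.8472.
df = n − 2 = 238.
One-sided p ≈ 0.1989, which is ≥ 0.1, so fail to reject H₀.
The data do not give significant evidence that the true slope on waist circumference is positive.

t = 0.8472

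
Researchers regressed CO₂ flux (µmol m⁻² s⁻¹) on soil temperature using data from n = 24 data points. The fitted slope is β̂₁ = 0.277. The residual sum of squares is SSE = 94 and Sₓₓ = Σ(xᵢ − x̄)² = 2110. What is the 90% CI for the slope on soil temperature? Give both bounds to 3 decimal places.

(0.200, 0.354)

MSE = SSE/(n − 2) = 94/22 = 4.27273.
SE(β̂₁) = √(MSE/Sₓₓ) = √(4.27273/2110) = 0.0449999.
df = n − 2 = 22.
t* = t_{0.05, 22} = 1.717144.
Margin = t* × SE = 1.717144 × 0.0449999 = 0.07727.
CI: 0.277 ± 0.07727 → (0.200, 0.354).
With 90% confidence, each one-unit increase in soil temperature is associated with a change of between 0.200 and 0.354 µmol m⁻² s⁻¹ in CO₂ flux.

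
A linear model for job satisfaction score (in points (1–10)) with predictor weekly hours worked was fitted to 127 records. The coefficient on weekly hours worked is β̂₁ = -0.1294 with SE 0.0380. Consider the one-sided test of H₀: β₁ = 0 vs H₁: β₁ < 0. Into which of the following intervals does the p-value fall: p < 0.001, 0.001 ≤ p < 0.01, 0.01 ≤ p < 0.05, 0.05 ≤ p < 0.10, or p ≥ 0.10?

t = -0.1294 / 0.0380 = -3.405.
df = n − 2 = 127 − 2 = 125.
One-sided p = P(T_{125} < t) ≈ 0.0004.
So p < 0.001.

p < 0.001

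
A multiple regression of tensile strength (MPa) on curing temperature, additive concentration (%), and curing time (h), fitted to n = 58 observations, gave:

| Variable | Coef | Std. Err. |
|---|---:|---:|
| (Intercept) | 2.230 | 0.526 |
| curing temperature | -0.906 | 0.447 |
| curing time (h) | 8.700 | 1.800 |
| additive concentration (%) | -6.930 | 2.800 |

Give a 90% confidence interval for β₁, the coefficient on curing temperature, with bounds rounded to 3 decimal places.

(-1.654, -0.158)

Read off: b = -0.906, SE = 0.447 for curing temperature.
df = n − k − 1 = 58 − 3 − 1 = 54.
t* = t_{0.05, 54} = 1.673565.
Margin = t* × SE = 1.673565 × 0.447 = 0.74808.
CI: -0.906 ± 0.74808 → (-1.654, -0.158).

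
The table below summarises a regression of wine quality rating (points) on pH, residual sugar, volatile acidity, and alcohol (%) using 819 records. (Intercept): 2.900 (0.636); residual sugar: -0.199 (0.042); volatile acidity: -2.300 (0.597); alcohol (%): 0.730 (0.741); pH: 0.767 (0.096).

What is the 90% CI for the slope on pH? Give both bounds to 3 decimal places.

(0.609, 0.925)

Read off: b = 0.767, SE = 0.096 for pH.
df = n − k − 1 = 819 − 4 − 1 = 814.
t* = t_{0.05, 814} = 1.646728.
Margin = t* × SE = 1.646728 × 0.096 = 0.15809.
CI: 0.767 ± 0.15809 → (0.609, 0.925).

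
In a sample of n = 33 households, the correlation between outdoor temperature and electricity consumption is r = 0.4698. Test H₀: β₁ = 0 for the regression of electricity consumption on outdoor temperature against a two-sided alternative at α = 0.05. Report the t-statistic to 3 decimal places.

t = r·√(n − 2)/√(1 − r²) = 0.4698·√31/√0.779288 = 2.963.
df = n − 2 = 31.
Two-sided p ≈ 0.0058, which is < 0.05, so reject H₀.
There is evidence of a linear association between outdoor temperature and electricity consumption.

t = 2.963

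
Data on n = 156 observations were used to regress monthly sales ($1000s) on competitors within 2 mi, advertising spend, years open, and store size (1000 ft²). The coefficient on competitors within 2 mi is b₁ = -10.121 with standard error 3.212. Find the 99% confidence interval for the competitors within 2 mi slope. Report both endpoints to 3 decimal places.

(-18.500, -1.742)

df = n − k − 1 = 156 − 4 − 1 = 151.
t* = t_{0.005, 151} = 2.60878.
Margin = t* × SE = 2.60878 × 3.212 = 8.37940.
CI: -10.121 ± 8.37940 → (-18.500, -1.742).
With 99% confidence, each one-unit increase in competitors within 2 mi is associated with a change of between -18.500 and -1.742 $1000s in monthly sales, holding the other predictors fixed.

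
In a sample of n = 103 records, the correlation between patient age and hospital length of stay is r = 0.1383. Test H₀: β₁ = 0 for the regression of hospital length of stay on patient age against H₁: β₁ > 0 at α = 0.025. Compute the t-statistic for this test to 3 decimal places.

t = 1.403

t = r·√(n − 2)/√(1 − r²) = 0.1383·√101/√0.980873 = 1.403.
df = n − 2 = 101.
One-sided p ≈ 0.0818, which is ≥ 0.025, so fail to reject H₀.
The data do not give significant evidence of a linear association between patient age and hospital length of stay.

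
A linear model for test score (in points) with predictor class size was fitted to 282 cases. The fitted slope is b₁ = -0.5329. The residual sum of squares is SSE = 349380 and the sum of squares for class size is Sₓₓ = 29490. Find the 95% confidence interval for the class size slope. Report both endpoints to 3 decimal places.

MSE = SSE/(n − 2) = 349380/280 = 1247.79.
SE(b₁) = √(MSE/Sₓₓ) = √(1247.79/29490) = 0.205699.
df = n − 2 = 280.
t* = t_{0.025, 280} = 1.968472.
Margin = t* × SE = 1.968472 × 0.205699 = 0.40491.
CI: -0.5329 ± 0.40491 → (-0.938, -0.128).
With 95% confidence, each one-unit increase in class size is associated with a change of between -0.938 and -0.128 points in test score.

(-0.938, -0.128)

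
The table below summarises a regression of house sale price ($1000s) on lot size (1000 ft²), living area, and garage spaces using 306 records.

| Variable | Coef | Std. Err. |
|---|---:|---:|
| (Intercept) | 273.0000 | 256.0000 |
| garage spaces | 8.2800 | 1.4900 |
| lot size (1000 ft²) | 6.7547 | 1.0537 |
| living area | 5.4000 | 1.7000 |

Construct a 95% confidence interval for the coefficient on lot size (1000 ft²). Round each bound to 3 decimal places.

(4.681, 8.828)

Read off: b = 6.7547, SE = 1.0537 for lot size (1000 ft²).
df = n − k − 1 = 306 − 3 − 1 = 302.
t* = t_{0.025, 302} = 1.96785.
Margin = t* × SE = 1.96785 × 1.0537 = 2.07352.
CI: 6.7547 ± 2.07352 → (4.681, 8.828).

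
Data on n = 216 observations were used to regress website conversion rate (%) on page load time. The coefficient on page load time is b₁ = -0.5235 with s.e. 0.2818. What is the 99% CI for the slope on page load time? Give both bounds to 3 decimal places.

(-1.256, 0.209)

df = n − 2 = 216 − 2 = 214.
t* = t_{0.005, 214} = 2.598998.
Margin = t* × SE = 2.598998 × 0.2818 = 0.73240.
CI: -0.5235 ± 0.73240 → (-1.256, 0.209).
With 99% confidence, each one-unit increase in page load time is associated with a change of between -1.256 and 0.209 % in website conversion rate.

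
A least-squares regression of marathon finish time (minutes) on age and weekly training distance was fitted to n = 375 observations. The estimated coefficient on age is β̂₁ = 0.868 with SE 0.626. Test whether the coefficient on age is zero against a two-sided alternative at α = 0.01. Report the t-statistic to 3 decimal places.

t = 1.387

H₀: β₁ = 0 vs H₁: β₁ ≠ 0.
t = (β̂₁ − β₁⁰)/SE = 0.868 / 0.626 = 1.387.
df = n − k − 1 = 375 − 2 − 1 = 372.
Two-sided p ≈ 0.1664, which is ≥ 0.01, so fail to reject H₀.
The data do not give significant evidence of an association between age and marathon finish time, after adjusting for the other predictors.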